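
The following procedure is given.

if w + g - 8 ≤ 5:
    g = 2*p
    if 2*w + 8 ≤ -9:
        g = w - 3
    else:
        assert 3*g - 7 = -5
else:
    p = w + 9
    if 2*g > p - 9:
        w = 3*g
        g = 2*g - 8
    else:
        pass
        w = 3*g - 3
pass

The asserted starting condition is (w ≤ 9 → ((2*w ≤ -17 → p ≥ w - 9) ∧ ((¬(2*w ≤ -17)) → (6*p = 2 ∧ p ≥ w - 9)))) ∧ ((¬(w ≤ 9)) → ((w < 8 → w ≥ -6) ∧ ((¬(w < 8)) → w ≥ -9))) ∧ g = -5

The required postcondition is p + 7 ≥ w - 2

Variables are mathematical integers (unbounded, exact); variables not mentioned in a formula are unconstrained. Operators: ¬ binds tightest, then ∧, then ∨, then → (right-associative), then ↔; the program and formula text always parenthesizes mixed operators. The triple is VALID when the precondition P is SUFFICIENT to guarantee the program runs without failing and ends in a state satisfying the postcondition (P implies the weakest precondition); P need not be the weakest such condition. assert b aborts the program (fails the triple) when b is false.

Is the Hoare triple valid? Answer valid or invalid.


Working backward. After the program, the postcondition p + 7 ≥ w - 2 must hold; in canonical form it is p ≥ w - 9.
Before skip: p ≥ w - 9
Then branch requires (2*w ≤ -17 → p ≥ w - 9) ∧ ((¬(2*w ≤ -17)) → (6*p = 2 ∧ p ≥ w - 9)); else branch requires (2*g > w → w ≥ 3*g - 18) ∧ ((¬(2*g > w)) → w ≥ 3*g - 21).
Before the if: (g + w ≤ 13 → ((2*w ≤ -17 → p ≥ w - 9) ∧ ((¬(2*w ≤ -17)) → (6*p = 2 ∧ p ≥ w - 9)))) ∧ ((¬(g + w ≤ 13)) → ((2*g > w → w ≥ 3*g - 18) ∧ ((¬(2*g > w)) → w ≥ 3*g - 21)))
The weakest precondition is (g + w ≤ 13 → ((2*w ≤ -17 → p ≥ w - 9) ∧ ((¬(2*w ≤ -17)) → (6*p = 2 ∧ p ≥ w - 9)))) ∧ ((¬(g + w ≤ 13)) → ((2*g > w → w ≥ 3*g - 18) ∧ ((¬(2*g > w)) → w ≥ 3*g - 21))).
Check whether (w ≤ 9 → ((2*w ≤ -17 → p ≥ w - 9) ∧ ((¬(2*w ≤ -17)) → (6*p = 2 ∧ p ≥ w - 9)))) ∧ ((¬(w ≤ 9)) → ((w < 8 → w ≥ -6) ∧ ((¬(w < 8)) → w ≥ -9))) ∧ g = -5 implies it.
Countermodel: at the initial state g = -5, p = 0, w = 10, the precondition holds but the weakest precondition fails.
Answer: invalid


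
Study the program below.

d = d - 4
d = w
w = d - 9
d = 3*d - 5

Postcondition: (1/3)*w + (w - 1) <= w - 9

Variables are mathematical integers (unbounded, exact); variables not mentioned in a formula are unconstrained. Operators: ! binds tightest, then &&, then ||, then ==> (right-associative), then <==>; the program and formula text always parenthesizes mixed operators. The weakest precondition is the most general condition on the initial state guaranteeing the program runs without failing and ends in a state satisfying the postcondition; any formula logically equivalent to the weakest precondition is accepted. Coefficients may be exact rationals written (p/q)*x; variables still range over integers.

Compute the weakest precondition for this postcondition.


Working backward. After the program, the postcondition (1/3)*w + (w - 1) <= w - 9 must hold; in canonical form it is (1/3)*w <= -8.
Before d := 3*d - 5: (1/3)*w <= -8
Before w := d - 9: (1/3)*d <= -5
Before d := w: (1/3)*w <= -5
Before d := d - 4: (1/3)*w <= -5
Answer: WP = (1/3)*w <= -5


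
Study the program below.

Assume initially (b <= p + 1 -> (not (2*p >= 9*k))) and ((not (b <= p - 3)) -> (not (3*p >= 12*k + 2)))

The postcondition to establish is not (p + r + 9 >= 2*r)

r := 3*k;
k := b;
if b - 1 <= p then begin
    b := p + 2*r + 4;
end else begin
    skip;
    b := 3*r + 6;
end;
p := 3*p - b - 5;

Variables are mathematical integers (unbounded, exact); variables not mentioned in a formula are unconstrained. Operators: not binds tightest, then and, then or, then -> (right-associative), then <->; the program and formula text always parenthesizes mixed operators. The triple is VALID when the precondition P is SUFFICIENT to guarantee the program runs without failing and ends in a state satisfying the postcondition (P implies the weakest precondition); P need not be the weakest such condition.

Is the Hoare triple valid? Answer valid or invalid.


Working backward. After the program, the postcondition not (p + r + 9 >= 2*r) must hold; in canonical form it is not (p >= r - 9).
Before p := 3*p - b - 5: not (3*p >= b + r - 4)
Then branch requires not (2*p >= 3*r); else branch requires not (3*p >= 4*r + 2).
Before the if: (b <= p + 1 -> (not (2*p >= 3*r))) and ((not (b <= p + 1)) -> (not (3*p >= 4*r + 2)))
Before k := b: (b <= p + 1 -> (not (2*p >= 3*r))) and ((not (b <= p + 1)) -> (not (3*p >= 4*r + 2)))
Before r := 3*k: (b <= p + 1 -> (not (2*p >= 9*k))) and ((not (b <= p + 1)) -> (not (3*p >= 12*k + 2)))
The weakest precondition is (b <= p + 1 -> (not (2*p >= 9*k))) and ((not (b <= p + 1)) -> (not (3*p >= 12*k + 2))).
Check whether (b <= p + 1 -> (not (2*p >= 9*k))) and ((not (b <= p - 3)) -> (not (3*p >= 12*k + 2))) implies it.
Every state satisfying the precondition satisfies the weakest precondition: the implication holds.
Answer: valid


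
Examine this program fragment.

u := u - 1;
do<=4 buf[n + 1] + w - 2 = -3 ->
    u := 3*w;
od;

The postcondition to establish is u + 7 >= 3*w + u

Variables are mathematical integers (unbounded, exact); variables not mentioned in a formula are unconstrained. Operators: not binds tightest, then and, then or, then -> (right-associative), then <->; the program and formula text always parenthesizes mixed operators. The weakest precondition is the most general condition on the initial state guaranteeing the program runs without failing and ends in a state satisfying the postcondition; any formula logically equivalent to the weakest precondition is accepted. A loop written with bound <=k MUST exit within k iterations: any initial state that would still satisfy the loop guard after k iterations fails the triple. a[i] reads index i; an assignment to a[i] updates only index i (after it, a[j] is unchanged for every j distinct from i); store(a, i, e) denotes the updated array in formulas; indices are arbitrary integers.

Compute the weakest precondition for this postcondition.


Working backward. After the program, the postcondition u + 7 >= 3*w + u must hold; in canonical form it is 3*w <= 7.
Before the loop (bound <=4), unroll the exhaustion recursion (WP_0 = exit-now case; WP_j = one more guarded iteration, up to j = 4):
  WP_0: (not (buf[n + 1] + w = -1)) and 3*w <= 7
  WP_1: (buf[n + 1] + w = -1 -> ((not (buf[n + 1] + w = -1)) and 3*w <= 7)) and ((not (buf[n + 1] + w = -1)) -> 3*w <= 7)
  WP_2: (buf[n + 1] + w = -1 -> ((buf[n + 1] + w = -1 -> ((not (buf[n + 1] + w = -1)) and 3*w <= 7)) and ((not (buf[n + 1] + w = -1)) -> 3*w <= 7))) and ((not (buf[n + 1] + w = -1)) -> 3*w <= 7)
  WP_3: (buf[n + 1] + w = -1 -> ((buf[n + 1] + w = -1 -> ((buf[n + 1] + w = -1 -> ((not (buf[n + 1] + w = -1)) and 3*w <= 7)) and ((not (buf[n + 1] + w = -1)) -> 3*w <= 7))) and ((not (buf[n + 1] + w = -1)) -> 3*w <= 7))) and ((not (buf[n + 1] + w = -1)) -> 3*w <= 7)
  WP_4: (buf[n + 1] + w = -1 -> ((buf[n + 1] + w = -1 -> ((buf[n + 1] + w = -1 -> ((buf[n + 1] + w = -1 -> ((not (buf[n + 1] + w = -1)) and 3*w <= 7)) and ((not (buf[n + 1] + w = -1)) -> 3*w <= 7))) and ((not (buf[n + 1] + w = -1)) -> 3*w <= 7))) and ((not (buf[n + 1] + w = -1)) -> 3*w <= 7))) and ((not (buf[n + 1] + w = -1)) -> 3*w <= 7)
So before the loop: (buf[n + 1] + w = -1 -> ((buf[n + 1] + w = -1 -> ((buf[n + 1] + w = -1 -> ((buf[n + 1] + w = -1 -> ((not (buf[n + 1] + w = -1)) and 3*w <= 7)) and ((not (buf[n + 1] + w = -1)) -> 3*w <= 7))) and ((not (buf[n + 1] + w = -1)) -> 3*w <= 7))) and ((not (buf[n + 1] + w = -1)) -> 3*w <= 7))) and ((not (buf[n + 1] + w = -1)) -> 3*w <= 7)
Before u := u - 1: (buf[n + 1] + w = -1 -> ((buf[n + 1] + w = -1 -> ((buf[n + 1] + w = -1 -> ((buf[n + 1] + w = -1 -> ((not (buf[n + 1] + w = -1)) and 3*w <= 7)) and ((not (buf[n + 1] + w = -1)) -> 3*w <= 7))) and ((not (buf[n + 1] + w = -1)) -> 3*w <= 7))) and ((not (buf[n + 1] + w = -1)) -> 3*w <= 7))) and ((not (buf[n + 1] + w = -1)) -> 3*w <= 7)
Answer: WP = (buf[n + 1] + w = -1 -> ((buf[n + 1] + w = -1 -> ((buf[n + 1] + w = -1 -> ((buf[n + 1] + w = -1 -> ((not (buf[n + 1] + w = -1)) and 3*w <= 7)) and ((not (buf[n + 1] + w = -1)) -> 3*w <= 7))) and ((not (buf[n + 1] + w = -1)) -> 3*w <= 7))) and ((not (buf[n + 1] + w = -1)) -> 3*w <= 7))) and ((not (buf[n + 1] + w = -1)) -> 3*w <= 7)


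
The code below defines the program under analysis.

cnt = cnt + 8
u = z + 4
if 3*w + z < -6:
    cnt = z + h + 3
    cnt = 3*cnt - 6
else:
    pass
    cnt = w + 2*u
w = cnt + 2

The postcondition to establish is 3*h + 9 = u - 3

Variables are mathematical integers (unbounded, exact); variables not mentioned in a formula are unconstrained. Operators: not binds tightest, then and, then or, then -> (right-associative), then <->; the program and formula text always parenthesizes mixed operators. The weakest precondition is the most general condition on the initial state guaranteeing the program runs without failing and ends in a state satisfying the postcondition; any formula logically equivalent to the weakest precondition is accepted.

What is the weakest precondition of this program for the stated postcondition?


Working backward. After the program, the postcondition 3*h + 9 = u - 3 must hold; in canonical form it is 3*h = u - 12.
Before w := cnt + 2: 3*h = u - 12
Then branch requires 3*h = u - 12; else branch requires 3*h = u - 12.
Before the if: (3*w + z < -6 -> 3*h = u - 12) and ((not (3*w + z < -6)) -> 3*h = u - 12)
Before u := z + 4: (3*w + z < -6 -> 3*h = z - 8) and ((not (3*w + z < -6)) -> 3*h = z - 8)
Before cnt := cnt + 8: (3*w + z < -6 -> 3*h = z - 8) and ((not (3*w + z < -6)) -> 3*h = z - 8)
Answer: WP = (3*w + z < -6 -> 3*h = z - 8) and ((not (3*w + z < -6)) -> 3*h = z - 8)


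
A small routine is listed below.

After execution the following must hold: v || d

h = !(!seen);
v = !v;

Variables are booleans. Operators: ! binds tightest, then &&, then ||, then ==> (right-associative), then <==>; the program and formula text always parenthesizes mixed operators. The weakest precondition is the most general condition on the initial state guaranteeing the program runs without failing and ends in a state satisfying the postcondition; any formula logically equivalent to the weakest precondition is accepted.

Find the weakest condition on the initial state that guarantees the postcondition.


Working backward. After the program, v || d must hold.
Before v := !v: (!v) || d
Before h := !(!seen): (!v) || d
Answer: WP = (!v) || d


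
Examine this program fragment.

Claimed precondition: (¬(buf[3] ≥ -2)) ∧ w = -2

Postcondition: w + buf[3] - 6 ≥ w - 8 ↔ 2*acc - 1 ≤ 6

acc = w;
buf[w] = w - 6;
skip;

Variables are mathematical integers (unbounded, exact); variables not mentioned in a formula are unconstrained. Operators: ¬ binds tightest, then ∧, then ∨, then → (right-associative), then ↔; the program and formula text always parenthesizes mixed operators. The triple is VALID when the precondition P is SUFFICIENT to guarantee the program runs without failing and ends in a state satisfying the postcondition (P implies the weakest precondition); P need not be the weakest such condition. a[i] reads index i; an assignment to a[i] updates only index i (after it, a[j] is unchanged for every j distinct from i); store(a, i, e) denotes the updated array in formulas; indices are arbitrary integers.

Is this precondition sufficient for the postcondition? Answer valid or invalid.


Working backward. After the program, the postcondition w + buf[3] - 6 ≥ w - 8 ↔ 2*acc - 1 ≤ 6 must hold; in canonical form it is buf[3] ≥ -2 ↔ 2*acc ≤ 7.
Before skip: buf[3] ≥ -2 ↔ 2*acc ≤ 7
Before buf[w] := w - 6: store(buf, w, w - 6)[3] ≥ -2 ↔ 2*acc ≤ 7
Before acc := w: store(buf, w, w - 6)[3] ≥ -2 ↔ 2*w ≤ 7
The weakest precondition is store(buf, w, w - 6)[3] ≥ -2 ↔ 2*w ≤ 7.
Check whether (¬(buf[3] ≥ -2)) ∧ w = -2 implies it.
Countermodel: at the initial state buf = {[-2] = -3, [3] = -3, elsewhere -3}, w = -2, the precondition holds but the weakest precondition fails.
Answer: invalid


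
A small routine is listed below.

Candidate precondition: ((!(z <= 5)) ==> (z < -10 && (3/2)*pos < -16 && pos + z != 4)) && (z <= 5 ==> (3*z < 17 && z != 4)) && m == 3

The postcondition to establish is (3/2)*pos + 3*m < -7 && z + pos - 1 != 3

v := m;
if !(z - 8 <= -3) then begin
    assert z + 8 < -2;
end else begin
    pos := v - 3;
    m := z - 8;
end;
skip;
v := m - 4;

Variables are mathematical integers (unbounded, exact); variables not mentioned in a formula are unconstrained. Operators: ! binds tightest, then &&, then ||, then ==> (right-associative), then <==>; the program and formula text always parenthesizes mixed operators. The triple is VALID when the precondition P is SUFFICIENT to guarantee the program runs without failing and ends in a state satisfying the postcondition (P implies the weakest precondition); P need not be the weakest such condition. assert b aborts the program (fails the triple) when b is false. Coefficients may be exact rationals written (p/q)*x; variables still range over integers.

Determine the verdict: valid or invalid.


Working backward. After the program, the postcondition (3/2)*pos + 3*m < -7 && z + pos - 1 != 3 must hold; in canonical form it is 3*m + (3/2)*pos < -7 && pos + z != 4.
Before v := m - 4: 3*m + (3/2)*pos < -7 && pos + z != 4
Before skip: 3*m + (3/2)*pos < -7 && pos + z != 4
Then branch requires z < -10 && 3*m + (3/2)*pos < -7 && pos + z != 4; else branch requires (3/2)*v + 3*z < 43/2 && v + z != 7.
Before the if: ((!(z <= 5)) ==> (z < -10 && 3*m + (3/2)*pos < -7 && pos + z != 4)) && (z <= 5 ==> ((3/2)*v + 3*z < 43/2 && v + z != 7))
Before v := m: ((!(z <= 5)) ==> (z < -10 && 3*m + (3/2)*pos < -7 && pos + z != 4)) && (z <= 5 ==> ((3/2)*m + 3*z < 43/2 && m + z != 7))
The weakest precondition is ((!(z <= 5)) ==> (z < -10 && 3*m + (3/2)*pos < -7 && pos + z != 4)) && (z <= 5 ==> ((3/2)*m + 3*z < 43/2 && m + z != 7)).
Check whether ((!(z <= 5)) ==> (z < -10 && (3/2)*pos < -16 && pos + z != 4)) && (z <= 5 ==> (3*z < 17 && z != 4)) && m == 3 implies it.
Every state satisfying the precondition satisfies the weakest precondition: the implication holds.
Answer: valid


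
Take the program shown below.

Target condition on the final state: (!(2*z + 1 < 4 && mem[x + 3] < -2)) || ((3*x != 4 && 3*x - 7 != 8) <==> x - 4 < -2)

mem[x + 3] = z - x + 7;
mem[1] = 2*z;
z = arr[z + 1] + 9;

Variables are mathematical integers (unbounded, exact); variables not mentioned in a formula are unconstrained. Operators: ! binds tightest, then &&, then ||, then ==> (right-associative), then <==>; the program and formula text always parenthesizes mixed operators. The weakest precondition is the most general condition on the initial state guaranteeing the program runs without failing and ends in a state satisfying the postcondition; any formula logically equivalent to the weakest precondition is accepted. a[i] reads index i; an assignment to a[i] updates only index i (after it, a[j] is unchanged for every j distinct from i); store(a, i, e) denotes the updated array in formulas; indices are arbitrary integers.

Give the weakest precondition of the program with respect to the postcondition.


Working backward. After the program, the postcondition (!(2*z + 1 < 4 && mem[x + 3] < -2)) || ((3*x != 4 && 3*x - 7 != 8) <==> x - 4 < -2) must hold; in canonical form it is (!(2*z < 3 && mem[x + 3] < -2)) || ((3*x != 4 && 3*x != 15) <==> x < 2).
Before z := arr[z + 1] + 9: (!(2*arr[z + 1] < -15 && mem[x + 3] < -2)) || ((3*x != 4 && 3*x != 15) <==> x < 2)
Before mem[1] := 2*z: (!(2*arr[z + 1] < -15 && store(mem, 1, 2*z)[x + 3] < -2)) || ((3*x != 4 && 3*x != 15) <==> x < 2)
Before mem[x + 3] := z - x + 7: (!(2*arr[z + 1] < -15 && store(store(mem, x + 3, -x + z + 7), 1, 2*z)[x + 3] < -2)) || ((3*x != 4 && 3*x != 15) <==> x < 2)
Answer: WP = (!(2*arr[z + 1] < -15 && store(store(mem, x + 3, -x + z + 7), 1, 2*z)[x + 3] < -2)) || ((3*x != 4 && 3*x != 15) <==> x < 2)


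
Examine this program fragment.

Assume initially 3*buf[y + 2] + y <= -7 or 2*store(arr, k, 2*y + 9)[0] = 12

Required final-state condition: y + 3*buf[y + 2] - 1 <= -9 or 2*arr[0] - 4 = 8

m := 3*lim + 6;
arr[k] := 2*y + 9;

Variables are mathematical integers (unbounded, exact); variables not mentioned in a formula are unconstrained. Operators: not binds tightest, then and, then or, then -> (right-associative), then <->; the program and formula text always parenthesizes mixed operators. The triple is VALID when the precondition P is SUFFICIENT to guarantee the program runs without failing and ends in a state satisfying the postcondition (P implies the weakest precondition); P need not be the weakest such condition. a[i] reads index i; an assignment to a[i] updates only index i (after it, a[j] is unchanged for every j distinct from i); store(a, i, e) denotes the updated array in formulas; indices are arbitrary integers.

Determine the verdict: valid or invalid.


Working backward. After the program, the postcondition y + 3*buf[y + 2] - 1 <= -9 or 2*arr[0] - 4 = 8 must hold; in canonical form it is 3*buf[y + 2] + y <= -8 or 2*arr[0] = 12.
Before arr[k] := 2*y + 9: 3*buf[y + 2] + y <= -8 or 2*store(arr, k, 2*y + 9)[0] = 12
Before m := 3*lim + 6: 3*buf[y + 2] + y <= -8 or 2*store(arr, k, 2*y + 9)[0] = 12
The weakest precondition is 3*buf[y + 2] + y <= -8 or 2*store(arr, k, 2*y + 9)[0] = 12.
Check whether 3*buf[y + 2] + y <= -7 or 2*store(arr, k, 2*y + 9)[0] = 12 implies it.
Countermodel: at the initial state arr = {[-2] = 4, [0] = 4, elsewhere 4}, buf = {[-2] = -1, [0] = -1, elsewhere -1}, k = 0, y = -4, the precondition holds but the weakest precondition fails.
Answer: invalid


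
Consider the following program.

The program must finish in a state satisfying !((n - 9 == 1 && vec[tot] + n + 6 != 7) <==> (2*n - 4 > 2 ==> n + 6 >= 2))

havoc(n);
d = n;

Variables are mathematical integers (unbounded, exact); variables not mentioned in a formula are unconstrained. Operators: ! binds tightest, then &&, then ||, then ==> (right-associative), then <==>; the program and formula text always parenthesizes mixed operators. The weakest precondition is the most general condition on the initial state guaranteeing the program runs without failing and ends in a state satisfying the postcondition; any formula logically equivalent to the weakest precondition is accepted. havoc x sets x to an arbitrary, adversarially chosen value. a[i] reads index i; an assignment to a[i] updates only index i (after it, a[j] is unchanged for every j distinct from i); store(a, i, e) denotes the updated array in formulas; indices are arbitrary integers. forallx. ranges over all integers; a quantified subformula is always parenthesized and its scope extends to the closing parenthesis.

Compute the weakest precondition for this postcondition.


Working backward. After the program, the postcondition !((n - 9 == 1 && vec[tot] + n + 6 != 7) <==> (2*n - 4 > 2 ==> n + 6 >= 2)) must hold; in canonical form it is !((n == 10 && vec[tot] + n != 1) <==> (2*n > 6 ==> n >= -4)).
Before d := n: !((n == 10 && vec[tot] + n != 1) <==> (2*n > 6 ==> n >= -4))
Before havoc n: forall n_1. (!((n_1 == 10 && vec[tot] + n_1 != 1) <==> (2*n_1 > 6 ==> n_1 >= -4)))
Answer: WP = forall n_1. (!((n_1 == 10 && vec[tot] + n_1 != 1) <==> (2*n_1 > 6 ==> n_1 >= -4)))


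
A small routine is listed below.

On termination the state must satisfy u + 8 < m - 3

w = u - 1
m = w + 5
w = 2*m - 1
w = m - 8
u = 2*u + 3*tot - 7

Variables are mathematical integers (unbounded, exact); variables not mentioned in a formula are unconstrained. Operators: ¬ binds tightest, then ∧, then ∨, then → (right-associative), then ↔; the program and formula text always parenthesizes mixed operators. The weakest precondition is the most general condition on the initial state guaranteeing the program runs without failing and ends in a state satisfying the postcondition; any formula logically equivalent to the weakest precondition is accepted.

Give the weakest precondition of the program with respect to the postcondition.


Working backward. After the program, the postcondition u + 8 < m - 3 must hold; in canonical form it is u < m - 11.
Before u := 2*u + 3*tot - 7: 3*tot + 2*u < m - 4
Before w := m - 8: 3*tot + 2*u < m - 4
Before w := 2*m - 1: 3*tot + 2*u < m - 4
Before m := w + 5: 3*tot + 2*u < w + 1
Before w := u - 1: 3*tot + u < 0
Answer: WP = 3*tot + u < 0


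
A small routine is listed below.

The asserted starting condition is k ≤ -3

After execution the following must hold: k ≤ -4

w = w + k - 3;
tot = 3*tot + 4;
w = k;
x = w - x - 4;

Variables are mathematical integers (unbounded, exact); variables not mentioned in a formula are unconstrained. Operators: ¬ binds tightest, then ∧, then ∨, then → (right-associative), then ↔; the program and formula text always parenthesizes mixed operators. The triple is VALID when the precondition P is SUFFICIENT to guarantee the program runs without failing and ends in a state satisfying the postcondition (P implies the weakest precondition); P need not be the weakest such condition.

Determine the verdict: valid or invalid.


Working backward. After the program, k ≤ -4 must hold.
Before x := w - x - 4: k ≤ -4
Before w := k: k ≤ -4
Before tot := 3*tot + 4: k ≤ -4
Before w := w + k - 3: k ≤ -4
The weakest precondition is k ≤ -4.
Check whether k ≤ -3 implies it.
Countermodel: at the initial state k = -3, the precondition holds but the weakest precondition fails.
Answer: invalid


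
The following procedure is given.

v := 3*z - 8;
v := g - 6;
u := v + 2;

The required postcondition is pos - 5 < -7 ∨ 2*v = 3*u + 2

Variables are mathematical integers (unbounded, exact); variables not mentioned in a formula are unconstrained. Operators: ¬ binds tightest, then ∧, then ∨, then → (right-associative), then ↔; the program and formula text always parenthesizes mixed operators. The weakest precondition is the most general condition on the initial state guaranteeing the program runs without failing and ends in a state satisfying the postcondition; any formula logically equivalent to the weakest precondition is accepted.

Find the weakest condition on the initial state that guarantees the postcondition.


Working backward. After the program, the postcondition pos - 5 < -7 ∨ 2*v = 3*u + 2 must hold; in canonical form it is pos < -2 ∨ 2*v = 3*u + 2.
Before u := v + 2: pos < -2 ∨ v = -8
Before v := g - 6: pos < -2 ∨ g = -2
Before v := 3*z - 8: pos < -2 ∨ g = -2
Answer: WP = pos < -2 ∨ g = -2


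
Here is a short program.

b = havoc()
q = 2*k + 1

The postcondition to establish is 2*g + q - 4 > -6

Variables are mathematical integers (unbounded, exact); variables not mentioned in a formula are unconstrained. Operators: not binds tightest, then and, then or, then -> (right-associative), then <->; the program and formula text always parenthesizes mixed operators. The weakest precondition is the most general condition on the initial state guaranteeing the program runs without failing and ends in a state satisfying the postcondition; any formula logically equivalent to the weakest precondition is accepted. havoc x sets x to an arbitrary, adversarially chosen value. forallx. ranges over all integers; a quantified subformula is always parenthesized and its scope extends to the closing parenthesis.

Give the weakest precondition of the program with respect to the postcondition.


Working backward. After the program, the postcondition 2*g + q - 4 > -6 must hold; in canonical form it is 2*g + q > -2.
Before q := 2*k + 1: 2*g + 2*k > -3
Before havoc b: 2*g + 2*k > -3
Answer: WP = 2*g + 2*k > -3


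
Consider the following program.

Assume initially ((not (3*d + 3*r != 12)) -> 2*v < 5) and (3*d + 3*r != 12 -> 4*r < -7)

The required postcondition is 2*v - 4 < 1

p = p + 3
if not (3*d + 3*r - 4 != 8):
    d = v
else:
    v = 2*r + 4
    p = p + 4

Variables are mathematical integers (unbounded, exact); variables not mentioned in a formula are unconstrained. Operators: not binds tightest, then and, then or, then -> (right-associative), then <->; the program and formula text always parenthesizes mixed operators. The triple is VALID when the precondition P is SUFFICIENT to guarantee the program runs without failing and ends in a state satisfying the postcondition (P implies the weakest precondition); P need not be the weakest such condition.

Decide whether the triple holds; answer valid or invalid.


Working backward. After the program, the postcondition 2*v - 4 < 1 must hold; in canonical form it is 2*v < 5.
Then branch requires 2*v < 5; else branch requires 4*r < -3.
Before the if: ((not (3*d + 3*r != 12)) -> 2*v < 5) and (3*d + 3*r != 12 -> 4*r < -3)
Before p := p + 3: ((not (3*d + 3*r != 12)) -> 2*v < 5) and (3*d + 3*r != 12 -> 4*r < -3)
The weakest precondition is ((not (3*d + 3*r != 12)) -> 2*v < 5) and (3*d + 3*r != 12 -> 4*r < -3).
Check whether ((not (3*d + 3*r != 12)) -> 2*v < 5) and (3*d + 3*r != 12 -> 4*r < -7) implies it.
Every state satisfying the precondition satisfies the weakest precondition: the implication holds.
Answer: valid


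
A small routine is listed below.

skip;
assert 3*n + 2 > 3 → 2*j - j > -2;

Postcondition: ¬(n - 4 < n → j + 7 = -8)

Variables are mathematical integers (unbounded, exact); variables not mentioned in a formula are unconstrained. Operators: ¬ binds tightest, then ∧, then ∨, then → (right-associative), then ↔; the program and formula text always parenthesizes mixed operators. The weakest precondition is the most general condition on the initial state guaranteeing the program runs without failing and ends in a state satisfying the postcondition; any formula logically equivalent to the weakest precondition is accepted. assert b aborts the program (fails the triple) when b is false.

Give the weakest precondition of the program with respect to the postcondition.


Working backward. After the program, the postcondition ¬(n - 4 < n → j + 7 = -8) must hold; in canonical form it is ¬(j = -15).
Before assert 3*n + 2 > 3 → 2*j - j > -2: (3*n > 1 → j > -2) ∧ (¬(j = -15))
Before skip: (3*n > 1 → j > -2) ∧ (¬(j = -15))
Answer: WP = (3*n > 1 → j > -2) ∧ (¬(j = -15))


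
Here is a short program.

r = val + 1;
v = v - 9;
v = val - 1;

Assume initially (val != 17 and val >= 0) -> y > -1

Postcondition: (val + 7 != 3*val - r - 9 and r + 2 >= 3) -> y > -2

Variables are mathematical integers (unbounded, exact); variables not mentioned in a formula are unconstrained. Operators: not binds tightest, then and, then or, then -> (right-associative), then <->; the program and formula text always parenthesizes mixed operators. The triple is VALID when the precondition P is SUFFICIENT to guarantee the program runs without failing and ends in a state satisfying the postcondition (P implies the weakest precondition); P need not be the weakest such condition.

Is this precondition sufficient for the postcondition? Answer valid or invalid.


Working backward. After the program, the postcondition (val + 7 != 3*val - r - 9 and r + 2 >= 3) -> y > -2 must hold; in canonical form it is (r != 2*val - 16 and r >= 1) -> y > -2.
Before v := val - 1: (r != 2*val - 16 and r >= 1) -> y > -2
Before v := v - 9: (r != 2*val - 16 and r >= 1) -> y > -2
Before r := val + 1: (val != 17 and val >= 0) -> y > -2
The weakest precondition is (val != 17 and val >= 0) -> y > -2.
Check whether (val != 17 and val >= 0) -> y > -1 implies it.
Every state satisfying the precondition satisfies the weakest precondition: the implication holds.
Answer: valid


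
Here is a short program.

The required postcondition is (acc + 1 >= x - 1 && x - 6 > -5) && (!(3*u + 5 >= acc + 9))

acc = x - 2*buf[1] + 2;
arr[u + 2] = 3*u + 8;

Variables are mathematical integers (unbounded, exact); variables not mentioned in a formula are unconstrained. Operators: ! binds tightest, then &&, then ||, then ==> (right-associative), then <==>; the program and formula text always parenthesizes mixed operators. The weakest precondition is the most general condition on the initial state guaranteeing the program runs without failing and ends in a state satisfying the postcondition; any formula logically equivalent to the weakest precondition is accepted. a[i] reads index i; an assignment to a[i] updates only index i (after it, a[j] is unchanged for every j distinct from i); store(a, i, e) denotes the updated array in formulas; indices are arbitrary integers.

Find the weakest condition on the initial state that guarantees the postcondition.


Working backward. After the program, the postcondition (acc + 1 >= x - 1 && x - 6 > -5) && (!(3*u + 5 >= acc + 9)) must hold; in canonical form it is acc >= x - 2 && x > 1 && (!(3*u >= acc + 4)).
Before arr[u + 2] := 3*u + 8: acc >= x - 2 && x > 1 && (!(3*u >= acc + 4))
Before acc := x - 2*buf[1] + 2: 2*buf[1] <= 4 && x > 1 && (!(2*buf[1] + 3*u >= x + 6))
Answer: WP = 2*buf[1] <= 4 && x > 1 && (!(2*buf[1] + 3*u >= x + 6))


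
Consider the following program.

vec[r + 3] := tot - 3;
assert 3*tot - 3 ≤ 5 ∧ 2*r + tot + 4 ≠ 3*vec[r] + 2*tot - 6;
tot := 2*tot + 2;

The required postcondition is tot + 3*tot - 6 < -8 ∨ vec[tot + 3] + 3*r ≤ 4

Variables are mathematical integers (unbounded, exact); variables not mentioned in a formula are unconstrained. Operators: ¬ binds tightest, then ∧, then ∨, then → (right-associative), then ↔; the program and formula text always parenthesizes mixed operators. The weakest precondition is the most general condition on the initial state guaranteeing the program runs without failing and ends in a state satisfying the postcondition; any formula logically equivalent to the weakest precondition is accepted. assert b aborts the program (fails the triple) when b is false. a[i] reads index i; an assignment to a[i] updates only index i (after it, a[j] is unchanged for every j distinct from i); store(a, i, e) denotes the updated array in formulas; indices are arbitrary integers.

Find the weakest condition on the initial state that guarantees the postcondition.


Working backward. After the program, the postcondition tot + 3*tot - 6 < -8 ∨ vec[tot + 3] + 3*r ≤ 4 must hold; in canonical form it is 4*tot < -2 ∨ vec[tot + 3] + 3*r ≤ 4.
Before tot := 2*tot + 2: 8*tot < -10 ∨ vec[2*tot + 5] + 3*r ≤ 4
Before assert 3*tot - 3 ≤ 5 ∧ 2*r + tot + 4 ≠ 3*vec[r] + 2*tot - 6: 3*tot ≤ 8 ∧ 2*r ≠ 3*vec[r] + tot - 10 ∧ (8*tot < -10 ∨ vec[2*tot + 5] + 3*r ≤ 4)
Before vec[r + 3] := tot - 3: 3*tot ≤ 8 ∧ 2*r ≠ 3*store(vec, r + 3, tot - 3)[r] + tot - 10 ∧ (8*tot < -10 ∨ store(vec, r + 3, tot - 3)[2*tot + 5] + 3*r ≤ 4)
Answer: WP = 3*tot ≤ 8 ∧ 2*r ≠ 3*store(vec, r + 3, tot - 3)[r] + tot - 10 ∧ (8*tot < -10 ∨ store(vec, r + 3, tot - 3)[2*tot + 5] + 3*r ≤ 4)


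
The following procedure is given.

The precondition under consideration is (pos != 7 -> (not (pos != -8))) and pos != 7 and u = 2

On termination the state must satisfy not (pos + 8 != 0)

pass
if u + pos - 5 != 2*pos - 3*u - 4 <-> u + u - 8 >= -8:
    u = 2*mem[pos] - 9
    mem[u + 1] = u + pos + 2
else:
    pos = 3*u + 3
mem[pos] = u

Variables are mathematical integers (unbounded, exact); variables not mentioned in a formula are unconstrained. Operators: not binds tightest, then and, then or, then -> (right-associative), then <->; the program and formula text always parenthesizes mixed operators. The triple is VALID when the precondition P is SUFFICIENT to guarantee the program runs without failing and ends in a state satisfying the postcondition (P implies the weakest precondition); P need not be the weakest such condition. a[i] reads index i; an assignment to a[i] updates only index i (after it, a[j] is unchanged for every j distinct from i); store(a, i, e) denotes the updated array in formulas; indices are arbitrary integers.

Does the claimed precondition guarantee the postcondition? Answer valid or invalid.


Working backward. After the program, the postcondition not (pos + 8 != 0) must hold; in canonical form it is not (pos != -8).
Before mem[pos] := u: not (pos != -8)
Then branch requires not (pos != -8); else branch requires not (3*u != -11).
Before the if: ((4*u != pos + 1 <-> 2*u >= 0) -> (not (pos != -8))) and ((not (4*u != pos + 1 <-> 2*u >= 0)) -> (not (3*u != -11)))
Before skip: ((4*u != pos + 1 <-> 2*u >= 0) -> (not (pos != -8))) and ((not (4*u != pos + 1 <-> 2*u >= 0)) -> (not (3*u != -11)))
The weakest precondition is ((4*u != pos + 1 <-> 2*u >= 0) -> (not (pos != -8))) and ((not (4*u != pos + 1 <-> 2*u >= 0)) -> (not (3*u != -11))).
Check whether (pos != 7 -> (not (pos != -8))) and pos != 7 and u = 2 implies it.
Every state satisfying the precondition satisfies the weakest precondition: the implication holds.
Answer: valid


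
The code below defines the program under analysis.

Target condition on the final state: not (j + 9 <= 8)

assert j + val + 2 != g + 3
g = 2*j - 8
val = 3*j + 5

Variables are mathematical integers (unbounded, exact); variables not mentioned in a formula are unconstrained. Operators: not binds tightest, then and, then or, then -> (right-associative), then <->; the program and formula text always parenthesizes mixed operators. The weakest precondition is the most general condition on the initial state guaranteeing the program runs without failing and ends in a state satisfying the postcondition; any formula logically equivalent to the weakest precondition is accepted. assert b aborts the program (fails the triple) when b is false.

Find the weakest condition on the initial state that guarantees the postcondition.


Working backward. After the program, the postcondition not (j + 9 <= 8) must hold; in canonical form it is not (j <= -1).
Before val := 3*j + 5: not (j <= -1)
Before g := 2*j - 8: not (j <= -1)
Before assert j + val + 2 != g + 3: j + val != g + 1 and (not (j <= -1))
Answer: WP = j + val != g + 1 and (not (j <= -1))


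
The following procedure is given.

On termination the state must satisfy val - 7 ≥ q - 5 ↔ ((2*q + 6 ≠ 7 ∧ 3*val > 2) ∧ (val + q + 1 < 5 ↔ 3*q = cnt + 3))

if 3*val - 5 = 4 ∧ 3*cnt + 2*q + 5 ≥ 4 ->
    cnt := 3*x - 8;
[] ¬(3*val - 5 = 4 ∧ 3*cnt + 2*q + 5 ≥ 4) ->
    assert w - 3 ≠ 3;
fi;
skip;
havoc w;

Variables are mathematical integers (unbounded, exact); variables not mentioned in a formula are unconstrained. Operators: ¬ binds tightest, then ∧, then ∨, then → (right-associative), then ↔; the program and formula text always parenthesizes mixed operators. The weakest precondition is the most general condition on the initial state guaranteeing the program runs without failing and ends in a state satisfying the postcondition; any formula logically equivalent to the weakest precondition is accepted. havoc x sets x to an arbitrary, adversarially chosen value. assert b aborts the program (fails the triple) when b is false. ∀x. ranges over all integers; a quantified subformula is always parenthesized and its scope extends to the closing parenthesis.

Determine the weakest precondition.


Working backward. After the program, the postcondition val - 7 ≥ q - 5 ↔ ((2*q + 6 ≠ 7 ∧ 3*val > 2) ∧ (val + q + 1 < 5 ↔ 3*q = cnt + 3)) must hold; in canonical form it is val ≥ q + 2 ↔ (2*q ≠ 1 ∧ 3*val > 2 ∧ (q + val < 4 ↔ 3*q = cnt + 3)).
Before havoc w: val ≥ q + 2 ↔ (2*q ≠ 1 ∧ 3*val > 2 ∧ (q + val < 4 ↔ 3*q = cnt + 3))
Before skip: val ≥ q + 2 ↔ (2*q ≠ 1 ∧ 3*val > 2 ∧ (q + val < 4 ↔ 3*q = cnt + 3))
Then branch requires val ≥ q + 2 ↔ (2*q ≠ 1 ∧ 3*val > 2 ∧ (q + val < 4 ↔ 3*q = 3*x - 5)); else branch requires w ≠ 6 ∧ (val ≥ q + 2 ↔ (2*q ≠ 1 ∧ 3*val > 2 ∧ (q + val < 4 ↔ 3*q = cnt + 3))).
Before the if: ((3*val = 9 ∧ 3*cnt + 2*q ≥ -1) → (val ≥ q + 2 ↔ (2*q ≠ 1 ∧ 3*val > 2 ∧ (q + val < 4 ↔ 3*q = 3*x - 5)))) ∧ ((¬(3*val = 9 ∧ 3*cnt + 2*q ≥ -1)) → (w ≠ 6 ∧ (val ≥ q + 2 ↔ (2*q ≠ 1 ∧ 3*val > 2 ∧ (q + val < 4 ↔ 3*q = cnt + 3)))))
Answer: WP = ((3*val = 9 ∧ 3*cnt + 2*q ≥ -1) → (val ≥ q + 2 ↔ (2*q ≠ 1 ∧ 3*val > 2 ∧ (q + val < 4 ↔ 3*q = 3*x - 5)))) ∧ ((¬(3*val = 9 ∧ 3*cnt + 2*q ≥ -1)) → (w ≠ 6 ∧ (val ≥ q + 2 ↔ (2*q ≠ 1 ∧ 3*val > 2 ∧ (q + val < 4 ↔ 3*q = cnt + 3)))))


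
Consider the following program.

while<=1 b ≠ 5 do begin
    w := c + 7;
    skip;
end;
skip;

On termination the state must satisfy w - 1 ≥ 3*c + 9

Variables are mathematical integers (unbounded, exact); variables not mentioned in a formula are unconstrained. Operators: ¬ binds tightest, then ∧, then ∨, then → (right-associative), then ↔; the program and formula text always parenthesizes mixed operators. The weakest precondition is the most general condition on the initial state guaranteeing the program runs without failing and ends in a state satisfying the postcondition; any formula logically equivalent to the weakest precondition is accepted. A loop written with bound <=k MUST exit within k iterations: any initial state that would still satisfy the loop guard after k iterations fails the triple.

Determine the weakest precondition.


Working backward. After the program, the postcondition w - 1 ≥ 3*c + 9 must hold; in canonical form it is w ≥ 3*c + 10.
Before skip: w ≥ 3*c + 10
Before the loop (bound <=1), unroll the exhaustion recursion (WP_0 = exit-now case; WP_j = one more guarded iteration, up to j = 1):
  WP_0: (¬(b ≠ 5)) ∧ w ≥ 3*c + 10
  WP_1: (b ≠ 5 → ((¬(b ≠ 5)) ∧ 2*c ≤ -3)) ∧ ((¬(b ≠ 5)) → w ≥ 3*c + 10)
So before the loop: (b ≠ 5 → ((¬(b ≠ 5)) ∧ 2*c ≤ -3)) ∧ ((¬(b ≠ 5)) → w ≥ 3*c + 10)
Answer: WP = (b ≠ 5 → ((¬(b ≠ 5)) ∧ 2*c ≤ -3)) ∧ ((¬(b ≠ 5)) → w ≥ 3*c + 10)


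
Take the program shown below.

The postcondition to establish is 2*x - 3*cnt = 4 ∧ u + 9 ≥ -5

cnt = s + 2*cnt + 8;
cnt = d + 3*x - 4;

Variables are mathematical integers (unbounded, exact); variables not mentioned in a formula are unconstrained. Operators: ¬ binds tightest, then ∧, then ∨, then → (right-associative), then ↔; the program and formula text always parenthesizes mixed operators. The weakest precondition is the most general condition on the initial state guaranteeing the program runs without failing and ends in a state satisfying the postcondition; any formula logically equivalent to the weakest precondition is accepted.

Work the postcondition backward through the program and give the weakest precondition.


Working backward. After the program, the postcondition 2*x - 3*cnt = 4 ∧ u + 9 ≥ -5 must hold; in canonical form it is 2*x = 3*cnt + 4 ∧ u ≥ -14.
Before cnt := d + 3*x - 4: 3*d + 7*x = 8 ∧ u ≥ -14
Before cnt := s + 2*cnt + 8: 3*d + 7*x = 8 ∧ u ≥ -14
Answer: WP = 3*d + 7*x = 8 ∧ u ≥ -14


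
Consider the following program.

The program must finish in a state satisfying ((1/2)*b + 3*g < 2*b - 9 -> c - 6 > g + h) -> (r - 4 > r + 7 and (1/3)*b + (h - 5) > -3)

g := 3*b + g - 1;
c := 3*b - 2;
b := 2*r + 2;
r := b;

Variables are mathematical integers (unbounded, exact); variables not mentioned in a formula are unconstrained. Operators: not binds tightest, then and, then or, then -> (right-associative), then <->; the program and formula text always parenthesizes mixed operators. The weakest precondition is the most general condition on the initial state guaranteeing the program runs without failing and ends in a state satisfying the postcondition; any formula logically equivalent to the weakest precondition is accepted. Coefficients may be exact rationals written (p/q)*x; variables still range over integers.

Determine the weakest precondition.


Working backward. After the program, the postcondition ((1/2)*b + 3*g < 2*b - 9 -> c - 6 > g + h) -> (r - 4 > r + 7 and (1/3)*b + (h - 5) > -3) must hold; in canonical form it is not (3*g < (3/2)*b - 9 -> c > g + h + 6).
Before r := b: not (3*g < (3/2)*b - 9 -> c > g + h + 6)
Before b := 2*r + 2: not (3*g < 3*r - 6 -> c > g + h + 6)
Before c := 3*b - 2: not (3*g < 3*r - 6 -> 3*b > g + h + 8)
Before g := 3*b + g - 1: not (9*b + 3*g < 3*r - 3 -> g + h < -7)
Answer: WP = not (9*b + 3*g < 3*r - 3 -> g + h < -7)


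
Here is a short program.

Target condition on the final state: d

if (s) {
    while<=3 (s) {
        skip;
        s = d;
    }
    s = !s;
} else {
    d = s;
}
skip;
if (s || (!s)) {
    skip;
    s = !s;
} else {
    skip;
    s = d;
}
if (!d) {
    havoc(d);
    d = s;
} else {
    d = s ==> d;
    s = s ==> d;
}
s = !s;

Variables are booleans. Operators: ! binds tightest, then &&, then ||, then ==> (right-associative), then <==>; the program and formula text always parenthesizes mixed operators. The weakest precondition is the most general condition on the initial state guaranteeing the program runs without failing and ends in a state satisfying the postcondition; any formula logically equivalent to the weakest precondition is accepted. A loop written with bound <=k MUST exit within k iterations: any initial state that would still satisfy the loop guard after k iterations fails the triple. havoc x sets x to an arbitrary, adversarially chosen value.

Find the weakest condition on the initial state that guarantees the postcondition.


Working backward. After the program, d must hold.
Before s := !s: d
Then branch requires s; else branch requires s ==> d.
Before the if: ((!d) ==> s) && (d ==> (s ==> d))
Then branch requires ((!d) ==> (!s)) && (d ==> ((!s) ==> d)); else branch requires (!d) ==> d.
Before the if: ((!d) ==> (!s)) && (d ==> ((!s) ==> d))
Before skip: ((!d) ==> (!s)) && (d ==> ((!s) ==> d))
Then branch requires (s ==> ((d ==> ((d ==> ((!d) && ((!d) ==> d))) && ((!d) ==> ((!d) ==> d)))) && ((!d) ==> ((!d) ==> d)))) && ((!s) ==> (((!d) ==> s) && (d ==> (s ==> d)))); else branch requires s ==> ((!s) ==> s).
Before the if: (s ==> ((s ==> ((d ==> ((d ==> ((!d) && ((!d) ==> d))) && ((!d) ==> ((!d) ==> d)))) && ((!d) ==> ((!d) ==> d)))) && ((!s) ==> (((!d) ==> s) && (d ==> (s ==> d)))))) && ((!s) ==> (s ==> ((!s) ==> s)))
Answer: WP = (s ==> ((s ==> ((d ==> ((d ==> ((!d) && ((!d) ==> d))) && ((!d) ==> ((!d) ==> d)))) && ((!d) ==> ((!d) ==> d)))) && ((!s) ==> (((!d) ==> s) && (d ==> (s ==> d)))))) && ((!s) ==> (s ==> ((!s) ==> s)))
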